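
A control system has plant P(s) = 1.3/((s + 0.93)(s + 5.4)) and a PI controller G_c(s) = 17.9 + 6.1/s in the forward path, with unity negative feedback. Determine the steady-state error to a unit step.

0

The open loop G_c(s)P(s) has a pole at the origin (type 1), so the static position error constant is infinite and e_ss = 1/(1+∞) = 0.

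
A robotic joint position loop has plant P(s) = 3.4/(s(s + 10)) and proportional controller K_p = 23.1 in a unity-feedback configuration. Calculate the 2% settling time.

The closed-loop denominator s² + 10s + 78.54 gives ω_n = √78.54 = 8.862 and ζ = 10/(2ω_n) = 0.5642.
2% settling time T_s ≈ 4/(ζω_n) = 4/5 = 0.8 s.

T_s ≈ 0.8 s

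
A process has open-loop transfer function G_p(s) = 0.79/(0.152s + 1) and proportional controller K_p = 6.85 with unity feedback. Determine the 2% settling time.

Closed loop: T(s) = K_p·G_p/(1+K_p·G_p) = 5.412/(0.152s + 1 + 5.412), with pole at s = −(1 + 5.412)/0.152 = −42.18.
τ = 1/42.18 = 0.02371 s, so 2% settling time ≈ 4τ = 0.0948 s.

T_s ≈ 0.0948 s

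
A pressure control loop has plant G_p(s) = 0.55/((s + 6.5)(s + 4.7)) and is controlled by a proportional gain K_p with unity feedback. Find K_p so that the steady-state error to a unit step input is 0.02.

K_p = 2720

The loop is type 0, so e_ss(step) = 1/(1 + K_pos) with K_pos = K_p·G_p(0).
G_p(0) = 0.018. Require 1/(1 + K_p·0.018) = 0.02, so 1 + 0.018·K_p = 50.
K_p = (50 − 1)/0.018 = 2720.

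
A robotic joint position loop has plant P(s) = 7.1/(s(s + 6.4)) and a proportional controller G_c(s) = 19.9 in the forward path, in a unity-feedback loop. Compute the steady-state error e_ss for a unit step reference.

0

The open loop G_c(s)P(s) has a pole at the origin (type 1), so the static position error constant is infinite and e_ss = 1/(1+∞) = 0.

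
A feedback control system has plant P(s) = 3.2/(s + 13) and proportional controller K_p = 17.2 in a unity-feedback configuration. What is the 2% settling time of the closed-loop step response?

T_s ≈ 0.0588 s

Closed-loop transfer function: T(s) = K_p·P(s)/(1 + K_p·P(s)) = 55.04/(s + 13 + 55.04) = 55.04/(s + 68.04).
Time constant τ = 1/68.04 = 0.0147 s, so the 2% settling time is about 4τ = 0.0588 s.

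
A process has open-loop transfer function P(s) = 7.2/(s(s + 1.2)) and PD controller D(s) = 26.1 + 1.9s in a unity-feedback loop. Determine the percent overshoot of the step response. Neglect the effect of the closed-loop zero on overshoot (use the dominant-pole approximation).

13.1%

Forward path: (26.1 + 1.9s)·7.2/(s(s+1.2)). The closed-loop characteristic equation is s² + (1.2 + 7.2·1.9)s + 7.2·26.1 = 0.
That is s² + 14.88s + 187.9 = 0, so ω_n = 13.71 rad/s and ζ = 14.88/(2·13.71) = 0.5427.
%OS = 100·exp(−πζ/√(1−ζ²)) = 13.1%.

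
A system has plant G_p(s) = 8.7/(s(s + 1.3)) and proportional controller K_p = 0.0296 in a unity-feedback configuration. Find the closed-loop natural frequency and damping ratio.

ω_n = 0.507 rad/s, ζ = 1.28

1 + K_p·G_p(s) = 0 gives s² + 1.3s + 0.2575 = 0.
Matching s² + 2ζω_n s + ω_n²: ω_n = √0.2575 = 0.5075 rad/s and 2ζω_n = 1.3, so ζ = 1.3/(2·0.5075) = 1.28.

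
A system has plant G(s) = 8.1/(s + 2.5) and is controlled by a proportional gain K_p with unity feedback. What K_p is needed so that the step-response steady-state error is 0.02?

Steady-state error for a unit step on this type-0 loop is 1/(1 + K_p·G(0)).
G(0) = 3.24. Require 1/(1 + K_p·3.24) = 0.02, so 1 + 3.24·K_p = 50.
K_p = (50 − 1)/3.24 = 15.1.

K_p = 15.1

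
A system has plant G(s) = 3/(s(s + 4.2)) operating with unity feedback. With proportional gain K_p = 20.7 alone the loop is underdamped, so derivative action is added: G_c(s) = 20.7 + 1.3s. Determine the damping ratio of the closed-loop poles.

ζ = 0.514

Forward path: (20.7 + 1.3s)·3/(s(s+4.2)). The closed-loop characteristic equation is s² + (4.2 + 3·1.3)s + 3·20.7 = 0.
That is s² + 8.1s + 62.1 = 0, so ω_n = 7.88 rad/s and ζ = 8.1/(2·7.88) = 0.5139.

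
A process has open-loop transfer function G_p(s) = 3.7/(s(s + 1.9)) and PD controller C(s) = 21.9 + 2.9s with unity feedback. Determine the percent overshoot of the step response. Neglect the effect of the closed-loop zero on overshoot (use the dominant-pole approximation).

Forward path: (21.9 + 2.9s)·3.7/(s(s+1.9)). The closed-loop characteristic equation is s² + (1.9 + 3.7·2.9)s + 3.7·21.9 = 0.
That is s² + 12.63s + 81.03 = 0, so ω_n = 9.002 rad/s and ζ = 12.63/(2·9.002) = 0.7015.
%OS = 100·exp(−πζ/√(1−ζ²)) = 4.54%.

4.54%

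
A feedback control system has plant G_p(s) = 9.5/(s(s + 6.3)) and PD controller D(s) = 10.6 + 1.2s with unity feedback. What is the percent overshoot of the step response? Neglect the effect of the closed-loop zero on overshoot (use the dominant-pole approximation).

0.28%

Forward path: (10.6 + 1.2s)·9.5/(s(s+6.3)). The closed-loop characteristic equation is s² + (6.3 + 9.5·1.2)s + 9.5·10.6 = 0.
That is s² + 17.7s + 100.7 = 0, so ω_n = 10.03 rad/s and ζ = 17.7/(2·10.03) = 0.8819.
%OS = 100·exp(−πζ/√(1−ζ²)) = 0.28%.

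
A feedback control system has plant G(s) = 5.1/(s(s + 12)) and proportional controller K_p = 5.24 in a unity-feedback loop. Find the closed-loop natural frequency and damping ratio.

With unity feedback the closed-loop characteristic equation is s² + 12s + 5.24·5.1 = s² + 12s + 26.72 = 0.
So ω_n² = 26.72 ⇒ ω_n = 5.17 rad/s, and ζ = 12/(2ω_n) = 1.16.

ω_n = 5.17 rad/s, ζ = 1.16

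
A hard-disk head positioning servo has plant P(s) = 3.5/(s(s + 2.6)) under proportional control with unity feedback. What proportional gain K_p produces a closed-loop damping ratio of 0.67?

K_p = 1.08

Closed-loop characteristic equation: s² + 2.6s + K_p·3.5 = 0.
So ω_n = √(3.5K_p) and 2ζω_n = 2.6, giving ζ = 2.6/(2√(3.5K_p)).
Setting ζ = 0.67: √(3.5K_p) = 2.6/(2·0.67) = 1.94, so K_p = 3.765/3.5 = 1.08.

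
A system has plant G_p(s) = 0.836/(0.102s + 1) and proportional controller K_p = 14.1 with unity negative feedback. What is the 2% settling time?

Closed loop: T(s) = K_p·G_p/(1+K_p·G_p) = 11.79/(0.102s + 1 + 11.79), with pole at s = −(1 + 11.79)/0.102 = −125.4.
τ = 1/125.4 = 0.007976 s, so 2% settling time ≈ 4τ = 0.0319 s.

T_s ≈ 0.0319 s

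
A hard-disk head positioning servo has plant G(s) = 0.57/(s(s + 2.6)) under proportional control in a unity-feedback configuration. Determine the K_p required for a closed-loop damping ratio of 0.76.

Closed-loop characteristic equation: s² + 2.6s + K_p·0.57 = 0.
So ω_n = √(0.57K_p) and 2ζω_n = 2.6, giving ζ = 2.6/(2√(0.57K_p)).
Setting ζ = 0.76: √(0.57K_p) = 2.6/(2·0.76) = 1.711, so K_p = 2.926/0.57 = 5.13.

K_p = 5.13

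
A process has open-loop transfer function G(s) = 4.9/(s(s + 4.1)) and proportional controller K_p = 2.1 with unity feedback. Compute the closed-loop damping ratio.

ζ = 0.639

1 + K_p·G(s) = 0 gives s² + 4.1s + 10.29 = 0.
Matching s² + 2ζω_n s + ω_n²: ω_n = √10.29 = 3.208 rad/s and 2ζω_n = 4.1, so ζ = 4.1/(2·3.208) = 0.639.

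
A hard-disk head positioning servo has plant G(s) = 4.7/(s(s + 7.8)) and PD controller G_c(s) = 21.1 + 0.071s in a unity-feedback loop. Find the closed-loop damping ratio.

Forward path: (21.1 + 0.071s)·4.7/(s(s+7.8)). The closed-loop characteristic equation is s² + (7.8 + 4.7·0.071)s + 4.7·21.1 = 0.
That is s² + 8.134s + 99.17 = 0, so ω_n = 9.958 rad/s and ζ = 8.134/(2·9.958) = 0.4084.

ζ = 0.408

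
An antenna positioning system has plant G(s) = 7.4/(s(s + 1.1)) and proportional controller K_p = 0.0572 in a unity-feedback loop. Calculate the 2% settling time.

Closed-loop characteristic equation: s² + 1.1s + 0.4233 = 0, so ω_n = 0.6506 rad/s and ζ = 1.1/(2·0.6506) = 0.8454.
2% settling time T_s ≈ 4/(ζω_n) = 4/0.55 = 7.27 s.

T_s ≈ 7.27 s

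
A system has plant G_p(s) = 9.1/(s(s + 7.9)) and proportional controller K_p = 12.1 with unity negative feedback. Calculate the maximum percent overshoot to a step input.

The closed-loop denominator s² + 7.9s + 110.1 gives ω_n = √110.1 = 10.49 and ζ = 7.9/(2ω_n) = 0.3764.
%OS = 100·exp(−πζ/√(1−ζ²)) = 100·exp(−π·0.3764/√0.8583) = 27.9%.

27.9%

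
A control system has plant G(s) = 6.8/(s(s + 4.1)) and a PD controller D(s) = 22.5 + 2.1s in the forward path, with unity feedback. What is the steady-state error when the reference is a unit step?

0

The open loop D(s)G(s) has a pole at the origin (type 1), so the static position error constant is infinite and e_ss = 1/(1+∞) = 0.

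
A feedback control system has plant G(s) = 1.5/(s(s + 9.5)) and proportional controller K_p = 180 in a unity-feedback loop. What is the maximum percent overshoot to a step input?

38.7%

The closed-loop denominator s² + 9.5s + 270 gives ω_n = √270 = 16.43 and ζ = 9.5/(2ω_n) = 0.2891.
%OS = 100·exp(−πζ/√(1−ζ²)) = 100·exp(−π·0.2891/√0.9164) = 38.7%.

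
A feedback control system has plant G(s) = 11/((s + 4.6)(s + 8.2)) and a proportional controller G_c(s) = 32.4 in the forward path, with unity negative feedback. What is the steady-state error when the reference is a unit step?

The loop is type 0. Static position error constant K_pos = G_c(0)·G(0) = 32.4·0.2916 = 9.449.
Steady-state error to a unit step: e_ss = 1/(1+K_pos) = 1/10.45 = 0.0957.

0.0957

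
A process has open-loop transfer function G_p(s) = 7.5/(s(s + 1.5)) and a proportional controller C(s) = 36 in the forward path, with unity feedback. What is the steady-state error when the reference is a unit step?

0

The open loop C(s)G_p(s) has a pole at the origin (type 1), so the static position error constant is infinite and e_ss = 1/(1+∞) = 0.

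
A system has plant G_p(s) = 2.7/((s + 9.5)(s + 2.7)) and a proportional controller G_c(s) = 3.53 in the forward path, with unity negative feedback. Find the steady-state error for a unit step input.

0.729

The loop is type 0. Static position error constant K_pos = G_c(0)·G_p(0) = 3.53·0.1053 = 0.3716.
Steady-state error to a unit step: e_ss = 1/(1+K_pos) = 1/1.372 = 0.729.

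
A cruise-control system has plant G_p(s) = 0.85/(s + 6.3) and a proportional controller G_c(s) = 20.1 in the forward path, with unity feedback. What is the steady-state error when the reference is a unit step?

0.269

The loop is type 0. Static position error constant K_pos = G_c(0)·G_p(0) = 20.1·0.1349 = 2.712.
Steady-state error to a unit step: e_ss = 1/(1+K_pos) = 1/3.712 = 0.269.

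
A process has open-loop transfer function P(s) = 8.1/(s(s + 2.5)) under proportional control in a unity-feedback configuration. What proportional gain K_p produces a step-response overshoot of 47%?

K_p = 3.53

From %OS = 100·exp(−πζ/√(1−ζ²)) = 47%, ζ = −ln(0.47)/√(π²+ln²(0.47)) = 0.2337.
Characteristic equation s² + 2.5s + 8.1K_p = 0 gives ζ = 2.5/(2√(8.1K_p)).
Setting ζ = 0.2337: √(8.1K_p) = 2.5/(2·0.2337) = 5.349, so K_p = 28.61/8.1 = 3.53.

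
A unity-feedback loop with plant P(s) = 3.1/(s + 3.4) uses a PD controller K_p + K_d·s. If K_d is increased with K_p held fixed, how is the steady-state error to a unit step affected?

At s = 0 the derivative term contributes nothing: C(0) = K_p regardless of K_d, so K_pos = K_p·P(0) and e_ss are unchanged.

unchanged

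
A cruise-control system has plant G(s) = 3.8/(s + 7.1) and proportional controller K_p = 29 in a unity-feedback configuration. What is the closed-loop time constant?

Closed-loop transfer function: T(s) = K_p·G(s)/(1 + K_p·G(s)) = 110.2/(s + 7.1 + 110.2) = 110.2/(s + 117.3).
Time constant τ = 1/117.3 = 0.00853 s.

τ = 0.00853 s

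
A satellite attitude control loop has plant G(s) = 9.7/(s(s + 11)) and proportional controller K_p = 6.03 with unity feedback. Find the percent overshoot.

3.87%

From 1 + K_pG(s) = 0: s² + 11s + 58.49 = 0 ⇒ ω_n = 7.648, ζ = 0.7191.
%OS = 100·exp(−πζ/√(1−ζ²)) = 100·exp(−π·0.7191/√0.4828) = 3.87%.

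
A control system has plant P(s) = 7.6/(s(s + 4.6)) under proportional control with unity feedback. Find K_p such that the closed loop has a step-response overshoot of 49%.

K_p = 14.2

From %OS = 100·exp(−πζ/√(1−ζ²)) = 49%, ζ = −ln(0.49)/√(π²+ln²(0.49)) = 0.2214.
Characteristic equation s² + 4.6s + 7.6K_p = 0 gives ζ = 4.6/(2√(7.6K_p)).
Setting ζ = 0.2214: √(7.6K_p) = 4.6/(2·0.2214) = 10.39, so K_p = 107.9/7.6 = 14.2.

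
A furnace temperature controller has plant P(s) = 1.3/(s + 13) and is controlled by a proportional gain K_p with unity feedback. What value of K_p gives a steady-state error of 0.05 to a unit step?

K_p = 190

Steady-state error for a unit step on this type-0 loop is 1/(1 + K_p·P(0)).
P(0) = 0.1. Require 1/(1 + K_p·0.1) = 0.05, so 1 + 0.1·K_p = 20.
K_p = (20 − 1)/0.1 = 190.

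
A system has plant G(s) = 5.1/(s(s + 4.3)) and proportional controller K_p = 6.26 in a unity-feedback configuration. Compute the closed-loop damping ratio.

ζ = 0.381

With unity feedback the closed-loop characteristic equation is s² + 4.3s + 6.26·5.1 = s² + 4.3s + 31.93 = 0.
So ω_n² = 31.93 ⇒ ω_n = 5.65 rad/s, and ζ = 4.3/(2ω_n) = 0.381.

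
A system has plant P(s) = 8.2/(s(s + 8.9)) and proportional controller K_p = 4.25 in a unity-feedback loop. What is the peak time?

T_p = 0.81 s

From 1 + K_pP(s) = 0: s² + 8.9s + 34.85 = 0 ⇒ ω_n = 5.903, ζ = 0.7538.
Damped frequency ω_d = ω_n√(1−ζ²) = 3.879 rad/s, so peak time T_p = π/ω_d = 0.81 s.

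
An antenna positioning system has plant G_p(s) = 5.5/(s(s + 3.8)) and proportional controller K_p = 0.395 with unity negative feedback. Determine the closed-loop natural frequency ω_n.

The closed-loop denominator is s(s+3.8) + 0.395·5.5 = s² + 3.8s + 2.173.
Matching s² + 2ζω_n s + ω_n²: ω_n = √2.173 = 1.474 rad/s and 2ζω_n = 3.8, so ζ = 3.8/(2·1.474) = 1.29.

ω_n = 1.47 rad/s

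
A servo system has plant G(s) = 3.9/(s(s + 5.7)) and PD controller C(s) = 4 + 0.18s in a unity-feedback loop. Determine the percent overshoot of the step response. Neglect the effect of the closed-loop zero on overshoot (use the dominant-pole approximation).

Forward path: (4 + 0.18s)·3.9/(s(s+5.7)). The closed-loop characteristic equation is s² + (5.7 + 3.9·0.18)s + 3.9·4 = 0.
That is s² + 6.402s + 15.6 = 0, so ω_n = 3.95 rad/s and ζ = 6.402/(2·3.95) = 0.8104.
%OS = 100·exp(−πζ/√(1−ζ²)) = 1.3%.

1.3%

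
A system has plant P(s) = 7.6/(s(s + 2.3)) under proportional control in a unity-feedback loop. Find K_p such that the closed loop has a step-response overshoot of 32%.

From %OS = 100·exp(−πζ/√(1−ζ²)) = 32%, ζ = −ln(0.32)/√(π²+ln²(0.32)) = 0.341.
Characteristic equation s² + 2.3s + 7.6K_p = 0 gives ζ = 2.3/(2√(7.6K_p)).
Setting ζ = 0.341: √(7.6K_p) = 2.3/(2·0.341) = 3.373, so K_p = 11.38/7.6 = 1.5.

K_p = 1.5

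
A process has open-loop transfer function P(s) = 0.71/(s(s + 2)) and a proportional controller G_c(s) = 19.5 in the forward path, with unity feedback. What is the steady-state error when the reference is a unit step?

The open loop G_c(s)P(s) has a pole at the origin (type 1), so the static position error constant is infinite and e_ss = 1/(1+∞) = 0.

0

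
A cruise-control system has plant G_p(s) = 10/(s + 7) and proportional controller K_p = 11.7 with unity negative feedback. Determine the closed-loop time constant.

Closed-loop transfer function: T(s) = K_p·G_p(s)/(1 + K_p·G_p(s)) = 117/(s + 7 + 117) = 117/(s + 124).
Time constant τ = 1/124 = 0.00806 s.

τ = 0.00806 s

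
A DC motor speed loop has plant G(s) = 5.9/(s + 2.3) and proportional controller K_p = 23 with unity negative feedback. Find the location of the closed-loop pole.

Closed-loop transfer function: T(s) = K_p·G(s)/(1 + K_p·G(s)) = 135.7/(s + 2.3 + 135.7) = 135.7/(s + 138).
The closed-loop pole is at s = −138.

s = -138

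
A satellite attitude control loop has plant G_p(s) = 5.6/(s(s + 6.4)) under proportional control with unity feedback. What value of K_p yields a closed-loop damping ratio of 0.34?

K_p = 15.8

Closed-loop characteristic equation: s² + 6.4s + K_p·5.6 = 0.
So ω_n = √(5.6K_p) and 2ζω_n = 6.4, giving ζ = 6.4/(2√(5.6K_p)).
Setting ζ = 0.34: √(5.6K_p) = 6.4/(2·0.34) = 9.412, so K_p = 88.58/5.6 = 15.8.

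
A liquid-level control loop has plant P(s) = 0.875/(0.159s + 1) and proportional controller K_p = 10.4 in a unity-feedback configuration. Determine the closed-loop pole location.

s = -63.52

Closed loop: T(s) = K_p·P/(1+K_p·P) = 9.1/(0.159s + 1 + 9.1), with pole at s = −(1 + 9.1)/0.159 = −63.52.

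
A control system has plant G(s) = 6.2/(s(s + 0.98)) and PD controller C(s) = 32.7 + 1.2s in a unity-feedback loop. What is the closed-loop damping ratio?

Forward path: (32.7 + 1.2s)·6.2/(s(s+0.98)). The closed-loop characteristic equation is s² + (0.98 + 6.2·1.2)s + 6.2·32.7 = 0.
That is s² + 8.42s + 202.7 = 0, so ω_n = 14.24 rad/s and ζ = 8.42/(2·14.24) = 0.2957.

ζ = 0.296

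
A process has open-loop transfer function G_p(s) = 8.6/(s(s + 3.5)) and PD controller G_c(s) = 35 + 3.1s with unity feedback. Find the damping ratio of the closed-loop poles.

Forward path: (35 + 3.1s)·8.6/(s(s+3.5)). The closed-loop characteristic equation is s² + (3.5 + 8.6·3.1)s + 8.6·35 = 0.
That is s² + 30.16s + 301 = 0, so ω_n = 17.35 rad/s and ζ = 30.16/(2·17.35) = 0.8692.

ζ = 0.869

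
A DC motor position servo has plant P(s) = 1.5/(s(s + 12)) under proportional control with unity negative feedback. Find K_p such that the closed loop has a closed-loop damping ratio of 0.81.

K_p = 36.6

Closed-loop characteristic equation: s² + 12s + K_p·1.5 = 0.
So ω_n = √(1.5K_p) and 2ζω_n = 12, giving ζ = 12/(2√(1.5K_p)).
Setting ζ = 0.81: √(1.5K_p) = 12/(2·0.81) = 7.407, so K_p = 54.87/1.5 = 36.6.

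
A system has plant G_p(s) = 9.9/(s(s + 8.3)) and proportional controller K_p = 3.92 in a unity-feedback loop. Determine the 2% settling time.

T_s ≈ 0.964 s

The closed-loop denominator s² + 8.3s + 38.81 gives ω_n = √38.81 = 6.23 and ζ = 8.3/(2ω_n) = 0.6662.
2% settling time T_s ≈ 4/(ζω_n) = 4/4.15 = 0.964 s.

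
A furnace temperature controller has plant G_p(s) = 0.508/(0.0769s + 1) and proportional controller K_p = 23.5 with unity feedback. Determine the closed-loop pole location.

Closed loop: T(s) = K_p·G_p/(1+K_p·G_p) = 11.94/(0.0769s + 1 + 11.94), with pole at s = −(1 + 11.94)/0.0769 = −168.2.

s = -168.2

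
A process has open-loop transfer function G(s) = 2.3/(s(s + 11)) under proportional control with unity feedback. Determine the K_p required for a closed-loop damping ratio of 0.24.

Closed-loop characteristic equation: s² + 11s + K_p·2.3 = 0.
So ω_n = √(2.3K_p) and 2ζω_n = 11, giving ζ = 11/(2√(2.3K_p)).
Setting ζ = 0.24: √(2.3K_p) = 11/(2·0.24) = 22.92, so K_p = 525.2/2.3 = 228.

K_p = 228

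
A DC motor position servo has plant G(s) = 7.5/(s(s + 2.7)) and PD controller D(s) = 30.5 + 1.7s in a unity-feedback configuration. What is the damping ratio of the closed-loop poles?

ζ = 0.511

Forward path: (30.5 + 1.7s)·7.5/(s(s+2.7)). The closed-loop characteristic equation is s² + (2.7 + 7.5·1.7)s + 7.5·30.5 = 0.
That is s² + 15.45s + 228.8 = 0, so ω_n = 15.12 rad/s and ζ = 15.45/(2·15.12) = 0.5108.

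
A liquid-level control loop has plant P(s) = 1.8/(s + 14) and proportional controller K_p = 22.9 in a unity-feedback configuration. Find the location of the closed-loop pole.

Closed-loop transfer function: T(s) = K_p·P(s)/(1 + K_p·P(s)) = 41.22/(s + 14 + 41.22) = 41.22/(s + 55.22).
The closed-loop pole is at s = −55.22.

s = -55.22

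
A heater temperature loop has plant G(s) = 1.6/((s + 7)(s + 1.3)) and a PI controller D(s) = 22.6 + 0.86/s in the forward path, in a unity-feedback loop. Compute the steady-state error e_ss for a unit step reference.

0

The open loop D(s)G(s) has a pole at the origin (type 1), so the static position error constant is infinite and e_ss = 1/(1+∞) = 0.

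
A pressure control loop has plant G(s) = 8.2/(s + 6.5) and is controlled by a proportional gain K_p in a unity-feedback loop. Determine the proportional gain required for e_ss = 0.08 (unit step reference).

K_p = 9.12

Steady-state error for a unit step on this type-0 loop is 1/(1 + K_p·G(0)).
G(0) = 1.262. Require 1/(1 + K_p·1.262) = 0.08, so 1 + 1.262·K_p = 12.5.
K_p = (12.5 − 1)/1.262 = 9.12.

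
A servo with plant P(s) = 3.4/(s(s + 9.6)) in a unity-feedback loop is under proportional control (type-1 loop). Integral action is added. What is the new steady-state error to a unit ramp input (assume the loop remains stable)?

0

The integrator raises the loop to type 2, so K_v → ∞ and e_ss to a ramp is zero.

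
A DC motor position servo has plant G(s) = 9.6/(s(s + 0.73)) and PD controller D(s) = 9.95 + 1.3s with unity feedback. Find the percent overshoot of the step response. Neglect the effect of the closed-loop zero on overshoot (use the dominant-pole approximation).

Forward path: (9.95 + 1.3s)·9.6/(s(s+0.73)). The closed-loop characteristic equation is s² + (0.73 + 9.6·1.3)s + 9.6·9.95 = 0.
That is s² + 13.21s + 95.52 = 0, so ω_n = 9.773 rad/s and ζ = 13.21/(2·9.773) = 0.6758.
%OS = 100·exp(−πζ/√(1−ζ²)) = 5.61%.

5.61%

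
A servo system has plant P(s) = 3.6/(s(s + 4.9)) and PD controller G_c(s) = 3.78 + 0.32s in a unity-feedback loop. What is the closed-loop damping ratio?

Forward path: (3.78 + 0.32s)·3.6/(s(s+4.9)). The closed-loop characteristic equation is s² + (4.9 + 3.6·0.32)s + 3.6·3.78 = 0.
That is s² + 6.052s + 13.61 = 0, so ω_n = 3.689 rad/s and ζ = 6.052/(2·3.689) = 0.8203.

ζ = 0.82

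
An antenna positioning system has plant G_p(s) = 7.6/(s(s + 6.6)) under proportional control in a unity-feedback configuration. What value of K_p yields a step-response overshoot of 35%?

From %OS = 100·exp(−πζ/√(1−ζ²)) = 35%, ζ = −ln(0.35)/√(π²+ln²(0.35)) = 0.3169.
Characteristic equation s² + 6.6s + 7.6K_p = 0 gives ζ = 6.6/(2√(7.6K_p)).
Setting ζ = 0.3169: √(7.6K_p) = 6.6/(2·0.3169) = 10.41, so K_p = 108.4/7.6 = 14.3.

K_p = 14.3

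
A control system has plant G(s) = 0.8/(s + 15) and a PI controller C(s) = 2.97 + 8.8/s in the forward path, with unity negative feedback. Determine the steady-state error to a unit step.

0

The open loop C(s)G(s) has a pole at the origin (type 1), so the static position error constant is infinite and e_ss = 1/(1+∞) = 0.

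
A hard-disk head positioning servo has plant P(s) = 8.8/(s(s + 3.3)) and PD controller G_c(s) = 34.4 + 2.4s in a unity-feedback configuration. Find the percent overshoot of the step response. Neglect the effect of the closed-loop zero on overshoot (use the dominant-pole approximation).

4.53%

Forward path: (34.4 + 2.4s)·8.8/(s(s+3.3)). The closed-loop characteristic equation is s² + (3.3 + 8.8·2.4)s + 8.8·34.4 = 0.
That is s² + 24.42s + 302.7 = 0, so ω_n = 17.4 rad/s and ζ = 24.42/(2·17.4) = 0.7018.
%OS = 100·exp(−πζ/√(1−ζ²)) = 4.53%.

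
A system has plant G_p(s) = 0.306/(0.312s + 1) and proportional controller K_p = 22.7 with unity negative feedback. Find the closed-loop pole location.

s = -25.47

Closed loop: T(s) = K_p·G_p/(1+K_p·G_p) = 6.946/(0.312s + 1 + 6.946), with pole at s = −(1 + 6.946)/0.312 = −25.47.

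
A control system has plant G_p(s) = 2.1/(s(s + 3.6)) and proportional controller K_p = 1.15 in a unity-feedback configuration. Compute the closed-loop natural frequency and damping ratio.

ω_n = 1.55 rad/s, ζ = 1.16

The closed-loop denominator is s(s+3.6) + 1.15·2.1 = s² + 3.6s + 2.415.
Matching s² + 2ζω_n s + ω_n²: ω_n = √2.415 = 1.554 rad/s and 2ζω_n = 3.6, so ζ = 3.6/(2·1.554) = 1.16.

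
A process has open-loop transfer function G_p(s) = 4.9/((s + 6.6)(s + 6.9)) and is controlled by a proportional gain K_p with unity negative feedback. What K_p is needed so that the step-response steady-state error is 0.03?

For a type-0 loop with proportional control, e_ss = 1/(1 + K_p·G_p(0)).
G_p(0) = 0.1076. Require 1/(1 + K_p·0.1076) = 0.03, so 1 + 0.1076·K_p = 33.33.
K_p = (33.33 − 1)/0.1076 = 301.

K_p = 301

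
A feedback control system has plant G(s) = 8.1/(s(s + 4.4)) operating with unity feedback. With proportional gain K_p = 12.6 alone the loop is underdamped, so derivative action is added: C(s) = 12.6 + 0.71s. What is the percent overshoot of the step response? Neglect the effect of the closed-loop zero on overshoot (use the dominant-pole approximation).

16.1%

Forward path: (12.6 + 0.71s)·8.1/(s(s+4.4)). The closed-loop characteristic equation is s² + (4.4 + 8.1·0.71)s + 8.1·12.6 = 0.
That is s² + 10.15s + 102.1 = 0, so ω_n = 10.1 rad/s and ζ = 10.15/(2·10.1) = 0.5024.
%OS = 100·exp(−πζ/√(1−ζ²)) = 16.1%.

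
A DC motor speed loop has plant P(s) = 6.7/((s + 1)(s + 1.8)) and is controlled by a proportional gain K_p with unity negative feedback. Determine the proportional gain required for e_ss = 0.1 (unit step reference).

For a type-0 loop with proportional control, e_ss = 1/(1 + K_p·P(0)).
P(0) = 3.722. Require 1/(1 + K_p·3.722) = 0.1, so 1 + 3.722·K_p = 10.
K_p = (10 − 1)/3.722 = 2.42.

K_p = 2.42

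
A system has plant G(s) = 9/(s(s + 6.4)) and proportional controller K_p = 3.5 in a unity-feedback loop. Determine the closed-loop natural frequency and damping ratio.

ω_n = 5.61 rad/s, ζ = 0.57

1 + K_p·G(s) = 0 gives s² + 6.4s + 31.5 = 0.
Matching s² + 2ζω_n s + ω_n²: ω_n = √31.5 = 5.612 rad/s and 2ζω_n = 6.4, so ζ = 6.4/(2·5.612) = 0.57.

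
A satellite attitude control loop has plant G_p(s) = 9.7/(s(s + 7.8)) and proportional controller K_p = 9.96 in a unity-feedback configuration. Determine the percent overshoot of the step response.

25.7%

Closed-loop characteristic equation: s² + 7.8s + 96.61 = 0, so ω_n = 9.829 rad/s and ζ = 7.8/(2·9.829) = 0.3968.
%OS = 100·exp(−πζ/√(1−ζ²)) = 100·exp(−π·0.3968/√0.8426) = 25.7%.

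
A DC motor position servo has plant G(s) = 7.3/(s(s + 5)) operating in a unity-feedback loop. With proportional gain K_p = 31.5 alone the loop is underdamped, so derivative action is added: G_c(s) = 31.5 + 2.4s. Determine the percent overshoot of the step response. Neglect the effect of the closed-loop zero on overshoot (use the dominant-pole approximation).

Forward path: (31.5 + 2.4s)·7.3/(s(s+5)). The closed-loop characteristic equation is s² + (5 + 7.3·2.4)s + 7.3·31.5 = 0.
That is s² + 22.52s + 229.9 = 0, so ω_n = 15.16 rad/s and ζ = 22.52/(2·15.16) = 0.7425.
%OS = 100·exp(−πζ/√(1−ζ²)) = 3.07%.

3.07%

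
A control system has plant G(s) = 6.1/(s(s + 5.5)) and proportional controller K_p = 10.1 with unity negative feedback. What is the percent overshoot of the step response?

The closed-loop denominator s² + 5.5s + 61.61 gives ω_n = √61.61 = 7.849 and ζ = 5.5/(2ω_n) = 0.3504.
%OS = 100·exp(−πζ/√(1−ζ²)) = 100·exp(−π·0.3504/√0.8773) = 30.9%.

30.9%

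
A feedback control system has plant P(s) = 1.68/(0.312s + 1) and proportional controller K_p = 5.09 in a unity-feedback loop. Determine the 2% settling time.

T_s ≈ 0.131 s

Closed loop: T(s) = K_p·P/(1+K_p·P) = 8.551/(0.312s + 1 + 8.551), with pole at s = −(1 + 8.551)/0.312 = −30.61.
τ = 1/30.61 = 0.03267 s, so 2% settling time ≈ 4τ = 0.131 s.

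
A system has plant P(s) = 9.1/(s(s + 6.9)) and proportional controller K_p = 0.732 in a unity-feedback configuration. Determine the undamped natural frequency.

ω_n = 2.58 rad/s

The closed-loop denominator is s(s+6.9) + 0.732·9.1 = s² + 6.9s + 6.661.
Matching s² + 2ζω_n s + ω_n²: ω_n = √6.661 = 2.581 rad/s and 2ζω_n = 6.9, so ζ = 6.9/(2·2.581) = 1.34.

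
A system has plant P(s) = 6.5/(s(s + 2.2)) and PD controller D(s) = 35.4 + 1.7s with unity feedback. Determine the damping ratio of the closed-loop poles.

ζ = 0.437

Forward path: (35.4 + 1.7s)·6.5/(s(s+2.2)). The closed-loop characteristic equation is s² + (2.2 + 6.5·1.7)s + 6.5·35.4 = 0.
That is s² + 13.25s + 230.1 = 0, so ω_n = 15.17 rad/s and ζ = 13.25/(2·15.17) = 0.4367.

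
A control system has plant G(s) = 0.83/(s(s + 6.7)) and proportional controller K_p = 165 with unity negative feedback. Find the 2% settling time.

Closed-loop characteristic equation: s² + 6.7s + 136.9 = 0, so ω_n = 11.7 rad/s and ζ = 6.7/(2·11.7) = 0.2863.
2% settling time T_s ≈ 4/(ζω_n) = 4/3.35 = 1.19 s.

T_s ≈ 1.19 s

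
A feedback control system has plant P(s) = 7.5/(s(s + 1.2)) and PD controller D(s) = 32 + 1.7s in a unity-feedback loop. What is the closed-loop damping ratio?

Forward path: (32 + 1.7s)·7.5/(s(s+1.2)). The closed-loop characteristic equation is s² + (1.2 + 7.5·1.7)s + 7.5·32 = 0.
That is s² + 13.95s + 240 = 0, so ω_n = 15.49 rad/s and ζ = 13.95/(2·15.49) = 0.4502.

ζ = 0.45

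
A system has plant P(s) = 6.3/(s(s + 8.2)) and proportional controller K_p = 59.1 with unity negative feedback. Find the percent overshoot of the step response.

50.5%

Closed-loop characteristic equation: s² + 8.2s + 372.3 = 0, so ω_n = 19.3 rad/s and ζ = 8.2/(2·19.3) = 0.2125.
%OS = 100·exp(−πζ/√(1−ζ²)) = 100·exp(−π·0.2125/√0.9549) = 50.5%.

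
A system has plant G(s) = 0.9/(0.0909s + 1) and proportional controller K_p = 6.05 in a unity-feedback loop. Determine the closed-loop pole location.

Closed loop: T(s) = K_p·G/(1+K_p·G) = 5.445/(0.0909s + 1 + 5.445), with pole at s = −(1 + 5.445)/0.0909 = −70.9.

s = -70.9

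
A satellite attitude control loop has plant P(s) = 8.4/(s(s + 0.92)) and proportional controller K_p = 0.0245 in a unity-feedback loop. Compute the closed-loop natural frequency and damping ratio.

ω_n = 0.454 rad/s, ζ = 1.01

1 + K_p·P(s) = 0 gives s² + 0.92s + 0.2058 = 0.
So ω_n² = 0.2058 ⇒ ω_n = 0.4537 rad/s, and ζ = 0.92/(2ω_n) = 1.01.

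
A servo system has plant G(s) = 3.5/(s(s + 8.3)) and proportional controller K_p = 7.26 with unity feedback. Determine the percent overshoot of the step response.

1.05%

Closed-loop characteristic equation: s² + 8.3s + 25.41 = 0, so ω_n = 5.041 rad/s and ζ = 8.3/(2·5.041) = 0.8233.
%OS = 100·exp(−πζ/√(1−ζ²)) = 100·exp(−π·0.8233/√0.3222) = 1.05%.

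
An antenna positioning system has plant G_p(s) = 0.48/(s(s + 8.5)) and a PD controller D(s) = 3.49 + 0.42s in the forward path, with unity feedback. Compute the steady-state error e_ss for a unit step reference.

The open loop D(s)G_p(s) has a pole at the origin (type 1), so the static position error constant is infinite and e_ss = 1/(1+∞) = 0.

0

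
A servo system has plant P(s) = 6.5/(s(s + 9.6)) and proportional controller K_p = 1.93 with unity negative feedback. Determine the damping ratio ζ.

1 + K_p·P(s) = 0 gives s² + 9.6s + 12.54 = 0.
So ω_n² = 12.54 ⇒ ω_n = 3.542 rad/s, and ζ = 9.6/(2ω_n) = 1.36.

ζ = 1.36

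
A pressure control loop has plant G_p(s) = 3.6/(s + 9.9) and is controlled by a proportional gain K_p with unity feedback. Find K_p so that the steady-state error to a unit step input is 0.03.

K_p = 88.9

Steady-state error for a unit step on this type-0 loop is 1/(1 + K_p·G_p(0)).
G_p(0) = 0.3636. Require 1/(1 + K_p·0.3636) = 0.03, so 1 + 0.3636·K_p = 33.33.
K_p = (33.33 − 1)/0.3636 = 88.9.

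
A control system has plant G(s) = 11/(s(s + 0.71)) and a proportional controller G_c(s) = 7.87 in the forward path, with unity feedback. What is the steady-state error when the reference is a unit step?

The open loop G_c(s)G(s) has a pole at the origin (type 1), so the static position error constant is infinite and e_ss = 1/(1+∞) = 0.

0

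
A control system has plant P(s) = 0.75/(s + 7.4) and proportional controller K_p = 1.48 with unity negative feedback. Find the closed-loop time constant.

τ = 0.118 s

Closed-loop transfer function: T(s) = K_p·P(s)/(1 + K_p·P(s)) = 1.11/(s + 7.4 + 1.11) = 1.11/(s + 8.51).
Time constant τ = 1/8.51 = 0.118 s.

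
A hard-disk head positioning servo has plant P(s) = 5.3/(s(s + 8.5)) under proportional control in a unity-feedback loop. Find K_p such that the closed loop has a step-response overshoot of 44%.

From %OS = 100·exp(−πζ/√(1−ζ²)) = 44%, ζ = −ln(0.44)/√(π²+ln²(0.44)) = 0.2528.
Characteristic equation s² + 8.5s + 5.3K_p = 0 gives ζ = 8.5/(2√(5.3K_p)).
Setting ζ = 0.2528: √(5.3K_p) = 8.5/(2·0.2528) = 16.81, so K_p = 282.6/5.3 = 53.3.

K_p = 53.3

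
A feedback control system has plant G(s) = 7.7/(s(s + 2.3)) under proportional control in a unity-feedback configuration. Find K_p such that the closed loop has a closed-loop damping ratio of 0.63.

K_p = 0.433

Closed-loop characteristic equation: s² + 2.3s + K_p·7.7 = 0.
So ω_n = √(7.7K_p) and 2ζω_n = 2.3, giving ζ = 2.3/(2√(7.7K_p)).
Setting ζ = 0.63: √(7.7K_p) = 2.3/(2·0.63) = 1.825, so K_p = 3.332/7.7 = 0.433.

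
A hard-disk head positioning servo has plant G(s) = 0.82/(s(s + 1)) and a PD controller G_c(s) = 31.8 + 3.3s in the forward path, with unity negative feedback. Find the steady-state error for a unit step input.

The open loop G_c(s)G(s) has a pole at the origin (type 1), so the static position error constant is infinite and e_ss = 1/(1+∞) = 0.

0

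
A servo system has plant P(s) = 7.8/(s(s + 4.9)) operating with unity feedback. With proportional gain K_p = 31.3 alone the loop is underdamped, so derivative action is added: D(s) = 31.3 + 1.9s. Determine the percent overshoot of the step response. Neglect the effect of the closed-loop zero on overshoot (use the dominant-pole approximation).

7.76%

Forward path: (31.3 + 1.9s)·7.8/(s(s+4.9)). The closed-loop characteristic equation is s² + (4.9 + 7.8·1.9)s + 7.8·31.3 = 0.
That is s² + 19.72s + 244.1 = 0, so ω_n = 15.62 rad/s and ζ = 19.72/(2·15.62) = 0.631.
%OS = 100·exp(−πζ/√(1−ζ²)) = 7.76%.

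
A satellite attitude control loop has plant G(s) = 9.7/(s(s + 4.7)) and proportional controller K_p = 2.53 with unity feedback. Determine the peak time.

Closed-loop characteristic equation: s² + 4.7s + 24.54 = 0, so ω_n = 4.954 rad/s and ζ = 4.7/(2·4.954) = 0.4744.
Damped frequency ω_d = ω_n√(1−ζ²) = 4.361 rad/s, so peak time T_p = π/ω_d = 0.72 s.

T_p = 0.72 s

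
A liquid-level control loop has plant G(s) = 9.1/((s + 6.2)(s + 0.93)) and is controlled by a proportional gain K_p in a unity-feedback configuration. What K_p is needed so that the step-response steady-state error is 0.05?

K_p = 12

For a type-0 loop with proportional control, e_ss = 1/(1 + K_p·G(0)).
G(0) = 1.578. Require 1/(1 + K_p·1.578) = 0.05, so 1 + 1.578·K_p = 20.
K_p = (20 − 1)/1.578 = 12.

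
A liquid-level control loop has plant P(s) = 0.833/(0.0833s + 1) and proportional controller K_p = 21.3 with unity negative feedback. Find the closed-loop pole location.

Closed loop: T(s) = K_p·P/(1+K_p·P) = 17.74/(0.0833s + 1 + 17.74), with pole at s = −(1 + 17.74)/0.0833 = −225.

s = -225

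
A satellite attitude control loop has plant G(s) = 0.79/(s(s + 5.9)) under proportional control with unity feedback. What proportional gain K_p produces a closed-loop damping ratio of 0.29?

Closed-loop characteristic equation: s² + 5.9s + K_p·0.79 = 0.
So ω_n = √(0.79K_p) and 2ζω_n = 5.9, giving ζ = 5.9/(2√(0.79K_p)).
Setting ζ = 0.29: √(0.79K_p) = 5.9/(2·0.29) = 10.17, so K_p = 103.5/0.79 = 131.

K_p = 131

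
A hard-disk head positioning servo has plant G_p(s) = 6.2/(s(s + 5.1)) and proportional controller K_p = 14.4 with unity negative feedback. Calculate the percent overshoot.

From 1 + K_pG_p(s) = 0: s² + 5.1s + 89.28 = 0 ⇒ ω_n = 9.449, ζ = 0.2699.
%OS = 100·exp(−πζ/√(1−ζ²)) = 100·exp(−π·0.2699/√0.9272) = 41.5%.

41.5%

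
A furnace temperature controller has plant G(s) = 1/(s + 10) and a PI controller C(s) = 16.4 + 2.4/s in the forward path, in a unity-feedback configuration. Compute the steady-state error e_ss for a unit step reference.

The open loop C(s)G(s) has a pole at the origin (type 1), so the static position error constant is infinite and e_ss = 1/(1+∞) = 0.

0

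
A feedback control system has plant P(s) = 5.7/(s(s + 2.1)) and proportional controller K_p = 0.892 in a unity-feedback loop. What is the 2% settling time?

T_s ≈ 3.81 s

The closed-loop denominator s² + 2.1s + 5.084 gives ω_n = √5.084 = 2.255 and ζ = 2.1/(2ω_n) = 0.4657.
2% settling time T_s ≈ 4/(ζω_n) = 4/1.05 = 3.81 s.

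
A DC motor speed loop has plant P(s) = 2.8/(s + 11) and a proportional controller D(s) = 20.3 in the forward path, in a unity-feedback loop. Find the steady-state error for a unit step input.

The loop is type 0. Static position error constant K_pos = D(0)·P(0) = 20.3·0.2545 = 5.167.
Steady-state error to a unit step: e_ss = 1/(1+K_pos) = 1/6.167 = 0.162.

0.162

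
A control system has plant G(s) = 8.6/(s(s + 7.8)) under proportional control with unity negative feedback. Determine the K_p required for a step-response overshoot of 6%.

K_p = 3.97

From %OS = 100·exp(−πζ/√(1−ζ²)) = 6%, ζ = −ln(0.06)/√(π²+ln²(0.06)) = 0.6671.
Characteristic equation s² + 7.8s + 8.6K_p = 0 gives ζ = 7.8/(2√(8.6K_p)).
Setting ζ = 0.6671: √(8.6K_p) = 7.8/(2·0.6671) = 5.846, so K_p = 34.18/8.6 = 3.97.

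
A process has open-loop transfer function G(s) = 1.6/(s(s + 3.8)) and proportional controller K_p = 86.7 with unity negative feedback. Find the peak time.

T_p = 0.27 s

The closed-loop denominator s² + 3.8s + 138.7 gives ω_n = √138.7 = 11.78 and ζ = 3.8/(2ω_n) = 0.1613.
Damped frequency ω_d = ω_n√(1−ζ²) = 11.62 rad/s, so peak time T_p = π/ω_d = 0.27 s.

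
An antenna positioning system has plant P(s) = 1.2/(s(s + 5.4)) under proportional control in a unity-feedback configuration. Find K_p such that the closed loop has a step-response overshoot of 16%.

K_p = 23.9

From %OS = 100·exp(−πζ/√(1−ζ²)) = 16%, ζ = −ln(0.16)/√(π²+ln²(0.16)) = 0.5039.
Characteristic equation s² + 5.4s + 1.2K_p = 0 gives ζ = 5.4/(2√(1.2K_p)).
Setting ζ = 0.5039: √(1.2K_p) = 5.4/(2·0.5039) = 5.359, so K_p = 28.71/1.2 = 23.9.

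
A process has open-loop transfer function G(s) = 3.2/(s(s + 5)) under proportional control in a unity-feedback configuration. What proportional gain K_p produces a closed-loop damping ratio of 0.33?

K_p = 17.9

Closed-loop characteristic equation: s² + 5s + K_p·3.2 = 0.
So ω_n = √(3.2K_p) and 2ζω_n = 5, giving ζ = 5/(2√(3.2K_p)).
Setting ζ = 0.33: √(3.2K_p) = 5/(2·0.33) = 7.576, so K_p = 57.39/3.2 = 17.9.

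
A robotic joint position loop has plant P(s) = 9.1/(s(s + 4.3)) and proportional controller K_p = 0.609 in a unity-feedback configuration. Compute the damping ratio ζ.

With unity feedback the closed-loop characteristic equation is s² + 4.3s + 0.609·9.1 = s² + 4.3s + 5.542 = 0.
Matching s² + 2ζω_n s + ω_n²: ω_n = √5.542 = 2.354 rad/s and 2ζω_n = 4.3, so ζ = 4.3/(2·2.354) = 0.913.

ζ = 0.913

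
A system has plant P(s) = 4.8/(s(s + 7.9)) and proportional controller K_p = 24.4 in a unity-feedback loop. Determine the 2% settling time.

From 1 + K_pP(s) = 0: s² + 7.9s + 117.1 = 0 ⇒ ω_n = 10.82, ζ = 0.365.
2% settling time T_s ≈ 4/(ζω_n) = 4/3.95 = 1.01 s.

T_s ≈ 1.01 s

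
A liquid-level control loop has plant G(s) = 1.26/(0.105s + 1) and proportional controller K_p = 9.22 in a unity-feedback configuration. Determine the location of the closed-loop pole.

s = -120.2

Closed loop: T(s) = K_p·G/(1+K_p·G) = 11.62/(0.105s + 1 + 11.62), with pole at s = −(1 + 11.62)/0.105 = −120.2.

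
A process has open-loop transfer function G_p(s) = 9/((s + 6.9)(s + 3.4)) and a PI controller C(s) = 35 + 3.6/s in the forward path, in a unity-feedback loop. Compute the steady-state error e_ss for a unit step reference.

The open loop C(s)G_p(s) has a pole at the origin (type 1), so the static position error constant is infinite and e_ss = 1/(1+∞) = 0.

0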